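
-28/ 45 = -0.62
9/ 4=2.25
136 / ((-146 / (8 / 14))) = -272 / 511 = -0.53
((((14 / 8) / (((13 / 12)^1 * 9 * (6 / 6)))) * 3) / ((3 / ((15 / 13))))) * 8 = 280 / 169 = 1.66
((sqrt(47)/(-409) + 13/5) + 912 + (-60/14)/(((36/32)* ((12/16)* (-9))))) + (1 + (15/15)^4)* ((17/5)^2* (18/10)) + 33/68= 4613541887/4819500 - sqrt(47)/409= 957.25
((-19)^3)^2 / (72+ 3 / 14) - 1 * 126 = 658514948 / 1011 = 651350.10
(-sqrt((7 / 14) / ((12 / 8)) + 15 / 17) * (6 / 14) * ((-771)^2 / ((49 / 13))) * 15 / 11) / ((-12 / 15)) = 579579975 * sqrt(3162) / 256564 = 127027.74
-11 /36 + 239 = 8593 /36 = 238.69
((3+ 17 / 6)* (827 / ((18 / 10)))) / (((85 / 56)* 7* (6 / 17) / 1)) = 57890 / 81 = 714.69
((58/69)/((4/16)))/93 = 232/6417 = 0.04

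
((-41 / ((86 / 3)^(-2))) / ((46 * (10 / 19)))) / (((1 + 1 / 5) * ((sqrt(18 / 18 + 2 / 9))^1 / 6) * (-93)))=67.68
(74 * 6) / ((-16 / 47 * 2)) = -5217 / 8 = -652.12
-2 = -2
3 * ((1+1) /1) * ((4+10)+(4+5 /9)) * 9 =1002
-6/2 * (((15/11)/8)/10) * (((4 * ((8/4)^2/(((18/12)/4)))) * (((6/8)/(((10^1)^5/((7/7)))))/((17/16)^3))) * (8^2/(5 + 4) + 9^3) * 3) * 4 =-162816/1351075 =-0.12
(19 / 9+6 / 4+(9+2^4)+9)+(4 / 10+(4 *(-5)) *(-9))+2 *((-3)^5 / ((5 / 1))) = 10873 / 90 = 120.81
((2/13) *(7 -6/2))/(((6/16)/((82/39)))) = 5248/1521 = 3.45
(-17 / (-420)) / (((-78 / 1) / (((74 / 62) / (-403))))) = 629 / 409270680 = 0.00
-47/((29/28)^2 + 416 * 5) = -0.02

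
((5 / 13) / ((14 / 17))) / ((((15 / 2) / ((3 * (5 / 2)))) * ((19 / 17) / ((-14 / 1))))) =-1445 / 247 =-5.85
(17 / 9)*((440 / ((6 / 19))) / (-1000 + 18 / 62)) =-129580 / 49221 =-2.63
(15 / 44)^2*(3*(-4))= -1.39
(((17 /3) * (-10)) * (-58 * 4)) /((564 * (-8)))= -2465 /846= -2.91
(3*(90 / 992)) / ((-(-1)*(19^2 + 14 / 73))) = 3285 / 4359344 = 0.00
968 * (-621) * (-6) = 3606768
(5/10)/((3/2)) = 1/3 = 0.33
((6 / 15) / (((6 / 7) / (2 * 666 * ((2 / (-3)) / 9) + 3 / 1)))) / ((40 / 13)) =-26117 / 1800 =-14.51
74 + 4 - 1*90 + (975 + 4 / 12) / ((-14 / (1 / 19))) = -47 / 3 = -15.67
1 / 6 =0.17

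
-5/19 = -0.26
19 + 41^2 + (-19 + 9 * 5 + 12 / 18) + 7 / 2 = 10381 / 6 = 1730.17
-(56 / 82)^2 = -784 / 1681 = -0.47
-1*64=-64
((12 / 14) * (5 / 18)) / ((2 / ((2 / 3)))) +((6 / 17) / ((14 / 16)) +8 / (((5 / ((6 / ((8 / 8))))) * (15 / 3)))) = 64333 / 26775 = 2.40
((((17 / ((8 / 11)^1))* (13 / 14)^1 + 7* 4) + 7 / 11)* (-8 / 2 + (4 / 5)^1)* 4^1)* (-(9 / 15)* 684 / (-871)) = -509068368 / 1676675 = -303.62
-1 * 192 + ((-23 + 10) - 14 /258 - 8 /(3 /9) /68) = -450458 /2193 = -205.41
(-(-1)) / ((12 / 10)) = 5 / 6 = 0.83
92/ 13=7.08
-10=-10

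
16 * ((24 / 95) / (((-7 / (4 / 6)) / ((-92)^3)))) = 199344128 / 665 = 299765.61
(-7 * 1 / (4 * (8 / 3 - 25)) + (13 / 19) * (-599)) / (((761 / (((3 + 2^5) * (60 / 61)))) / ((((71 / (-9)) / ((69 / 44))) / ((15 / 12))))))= 912559075120 / 12232444131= 74.60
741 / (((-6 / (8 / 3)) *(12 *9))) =-247 / 81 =-3.05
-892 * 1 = -892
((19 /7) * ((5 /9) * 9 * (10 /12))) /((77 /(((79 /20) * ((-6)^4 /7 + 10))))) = 5125915 /45276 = 113.21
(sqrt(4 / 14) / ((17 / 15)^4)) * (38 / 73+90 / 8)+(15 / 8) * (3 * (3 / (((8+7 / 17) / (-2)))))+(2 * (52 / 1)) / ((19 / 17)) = 24856875 * sqrt(14) / 24388132+967691 / 10868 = 92.85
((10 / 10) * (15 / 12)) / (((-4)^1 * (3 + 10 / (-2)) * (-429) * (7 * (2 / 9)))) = -15 / 64064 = -0.00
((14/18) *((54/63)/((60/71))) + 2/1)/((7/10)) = 3.98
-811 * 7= -5677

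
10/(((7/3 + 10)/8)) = 240/37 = 6.49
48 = 48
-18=-18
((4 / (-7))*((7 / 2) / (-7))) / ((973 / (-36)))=-72 / 6811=-0.01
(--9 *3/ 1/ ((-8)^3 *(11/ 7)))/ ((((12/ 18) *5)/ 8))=-0.08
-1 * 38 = -38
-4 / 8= -1 / 2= -0.50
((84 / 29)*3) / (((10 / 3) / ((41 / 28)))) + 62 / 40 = 5.37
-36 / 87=-0.41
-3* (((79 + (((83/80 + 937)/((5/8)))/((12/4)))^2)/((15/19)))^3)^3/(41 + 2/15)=-1843313942927960927466861559251819164806946144893032564461687627625139119775538460532672590034235071/778998541871206462383270263671875000000000000000000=-2366261095303462153149745000000000000000000000000.00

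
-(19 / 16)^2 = -361 / 256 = -1.41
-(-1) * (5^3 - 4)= 121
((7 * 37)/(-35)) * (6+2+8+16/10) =-130.24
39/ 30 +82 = 833/ 10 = 83.30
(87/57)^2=841/361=2.33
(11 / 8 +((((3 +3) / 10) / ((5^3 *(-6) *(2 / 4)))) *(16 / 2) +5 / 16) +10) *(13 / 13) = 116747 / 10000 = 11.67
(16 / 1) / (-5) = -16 / 5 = -3.20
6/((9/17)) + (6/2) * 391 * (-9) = -31637/3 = -10545.67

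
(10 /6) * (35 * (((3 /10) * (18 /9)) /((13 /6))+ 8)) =18830 /39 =482.82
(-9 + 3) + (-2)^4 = 10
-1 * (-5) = 5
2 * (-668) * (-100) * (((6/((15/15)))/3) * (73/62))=9752800/31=314606.45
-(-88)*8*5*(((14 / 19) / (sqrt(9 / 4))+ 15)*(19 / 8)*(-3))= -388520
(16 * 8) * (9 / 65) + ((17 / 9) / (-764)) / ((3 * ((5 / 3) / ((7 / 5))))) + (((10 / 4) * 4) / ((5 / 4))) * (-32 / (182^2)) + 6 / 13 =25873883881 / 1423503900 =18.18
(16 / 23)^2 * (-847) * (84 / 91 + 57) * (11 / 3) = -598673152 / 6877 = -87054.41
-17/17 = -1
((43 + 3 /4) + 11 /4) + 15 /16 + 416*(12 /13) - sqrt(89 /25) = 6903 /16 - sqrt(89) /5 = 429.55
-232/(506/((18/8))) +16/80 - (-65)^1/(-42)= -126409/53130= -2.38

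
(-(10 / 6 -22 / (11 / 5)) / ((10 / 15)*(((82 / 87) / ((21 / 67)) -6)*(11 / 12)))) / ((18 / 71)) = -1080975 / 60148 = -17.97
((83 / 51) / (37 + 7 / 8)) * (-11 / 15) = -7304 / 231795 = -0.03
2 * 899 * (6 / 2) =5394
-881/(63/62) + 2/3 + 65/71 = -3871085/4473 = -865.43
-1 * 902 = -902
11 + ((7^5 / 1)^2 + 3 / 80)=22598020803 / 80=282475260.04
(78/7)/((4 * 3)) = 13/14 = 0.93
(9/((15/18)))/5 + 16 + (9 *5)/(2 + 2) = 29.41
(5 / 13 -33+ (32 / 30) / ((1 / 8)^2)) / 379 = 6952 / 73905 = 0.09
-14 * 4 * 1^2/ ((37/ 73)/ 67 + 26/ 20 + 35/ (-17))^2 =-38715172210400/ 390186373201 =-99.22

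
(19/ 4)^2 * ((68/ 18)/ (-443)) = -6137/ 31896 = -0.19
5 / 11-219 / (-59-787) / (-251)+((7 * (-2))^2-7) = 147508885 / 778602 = 189.45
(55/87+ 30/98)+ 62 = 268306/4263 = 62.94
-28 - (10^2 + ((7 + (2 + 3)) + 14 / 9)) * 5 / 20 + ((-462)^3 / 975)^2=19448309023655393 / 1901250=10229222366.16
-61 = -61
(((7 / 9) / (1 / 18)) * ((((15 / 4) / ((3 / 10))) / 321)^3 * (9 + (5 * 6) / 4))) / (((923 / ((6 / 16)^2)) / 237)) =285140625 / 578925920768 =0.00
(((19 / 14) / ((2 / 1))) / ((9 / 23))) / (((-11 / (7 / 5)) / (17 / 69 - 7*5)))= 2071 / 270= 7.67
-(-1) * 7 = 7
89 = 89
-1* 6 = -6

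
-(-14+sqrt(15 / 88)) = 14-sqrt(330) / 44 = 13.59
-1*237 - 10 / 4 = -479 / 2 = -239.50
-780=-780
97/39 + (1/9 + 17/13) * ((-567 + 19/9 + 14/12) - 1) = -841076/1053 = -798.74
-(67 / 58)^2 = -4489 / 3364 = -1.33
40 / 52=10 / 13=0.77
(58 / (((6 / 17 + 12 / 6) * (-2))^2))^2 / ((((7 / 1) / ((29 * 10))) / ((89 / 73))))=346.46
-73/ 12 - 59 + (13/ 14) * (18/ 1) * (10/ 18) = -4687/ 84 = -55.80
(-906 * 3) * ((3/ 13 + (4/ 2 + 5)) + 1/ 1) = -290826/ 13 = -22371.23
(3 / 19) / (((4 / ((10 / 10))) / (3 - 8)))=-15 / 76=-0.20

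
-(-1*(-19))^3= -6859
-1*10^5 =-100000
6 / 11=0.55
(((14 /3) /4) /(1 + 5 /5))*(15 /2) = 35 /8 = 4.38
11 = 11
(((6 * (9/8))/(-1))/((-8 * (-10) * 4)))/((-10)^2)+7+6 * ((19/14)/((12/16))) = 15999811/896000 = 17.86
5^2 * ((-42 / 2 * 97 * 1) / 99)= -16975 / 33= -514.39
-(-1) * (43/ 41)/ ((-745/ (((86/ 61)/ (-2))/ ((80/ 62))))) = 57319/ 74529800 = 0.00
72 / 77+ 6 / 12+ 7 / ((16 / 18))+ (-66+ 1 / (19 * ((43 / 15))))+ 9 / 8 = -6988759 / 125818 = -55.55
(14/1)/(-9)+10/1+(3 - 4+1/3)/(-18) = 229/27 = 8.48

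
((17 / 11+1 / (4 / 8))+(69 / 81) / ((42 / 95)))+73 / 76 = 6.43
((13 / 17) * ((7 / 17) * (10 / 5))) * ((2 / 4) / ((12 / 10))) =0.26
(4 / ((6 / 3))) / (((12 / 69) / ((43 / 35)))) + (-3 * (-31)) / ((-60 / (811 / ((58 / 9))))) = -1469159 / 8120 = -180.93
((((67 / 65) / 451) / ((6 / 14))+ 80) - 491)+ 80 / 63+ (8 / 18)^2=-6807000934 / 16621605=-409.53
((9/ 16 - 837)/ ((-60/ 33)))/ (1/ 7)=1030491/ 320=3220.28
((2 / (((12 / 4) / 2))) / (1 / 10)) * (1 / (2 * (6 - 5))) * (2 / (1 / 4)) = 160 / 3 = 53.33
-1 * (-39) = 39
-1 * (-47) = 47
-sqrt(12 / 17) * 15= -30 * sqrt(51) / 17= -12.60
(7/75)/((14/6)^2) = 3/175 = 0.02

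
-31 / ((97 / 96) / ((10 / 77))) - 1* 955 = -7162655 / 7469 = -958.98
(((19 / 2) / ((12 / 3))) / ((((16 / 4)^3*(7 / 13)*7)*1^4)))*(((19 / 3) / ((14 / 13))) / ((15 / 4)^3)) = 61009 / 55566000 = 0.00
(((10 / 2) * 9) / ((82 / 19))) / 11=855 / 902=0.95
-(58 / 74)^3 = -24389 / 50653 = -0.48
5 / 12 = 0.42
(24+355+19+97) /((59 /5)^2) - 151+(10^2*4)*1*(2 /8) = -165156 /3481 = -47.44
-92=-92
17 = 17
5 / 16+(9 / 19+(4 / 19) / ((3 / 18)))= 623 / 304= 2.05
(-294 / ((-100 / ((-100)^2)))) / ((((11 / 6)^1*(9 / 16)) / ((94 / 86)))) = 14739200 / 473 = 31161.10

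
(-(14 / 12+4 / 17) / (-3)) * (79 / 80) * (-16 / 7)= -11297 / 10710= -1.05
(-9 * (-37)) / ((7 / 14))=666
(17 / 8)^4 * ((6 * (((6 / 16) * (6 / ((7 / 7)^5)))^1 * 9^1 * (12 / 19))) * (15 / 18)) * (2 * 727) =73774516905 / 38912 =1895932.28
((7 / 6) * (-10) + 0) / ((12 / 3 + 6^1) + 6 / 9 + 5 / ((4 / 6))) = -70 / 109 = -0.64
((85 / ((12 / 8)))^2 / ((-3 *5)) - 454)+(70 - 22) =-16742 / 27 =-620.07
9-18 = -9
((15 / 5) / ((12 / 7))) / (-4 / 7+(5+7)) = 49 / 320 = 0.15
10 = 10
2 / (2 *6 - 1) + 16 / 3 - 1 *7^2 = -1435 / 33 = -43.48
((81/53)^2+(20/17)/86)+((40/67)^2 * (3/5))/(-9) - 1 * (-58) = 60.33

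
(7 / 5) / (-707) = -1 / 505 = -0.00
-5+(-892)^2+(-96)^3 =-89077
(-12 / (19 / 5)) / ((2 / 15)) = -450 / 19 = -23.68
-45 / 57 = -0.79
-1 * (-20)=20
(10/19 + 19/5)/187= 411/17765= 0.02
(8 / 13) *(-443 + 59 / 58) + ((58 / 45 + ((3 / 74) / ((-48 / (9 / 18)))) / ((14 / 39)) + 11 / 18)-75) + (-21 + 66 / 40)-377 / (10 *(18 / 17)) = -44999082407 / 112484736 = -400.05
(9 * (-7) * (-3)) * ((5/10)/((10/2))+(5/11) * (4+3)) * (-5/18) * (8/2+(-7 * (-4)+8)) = -75810/11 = -6891.82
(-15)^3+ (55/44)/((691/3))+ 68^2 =3452251/2764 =1249.01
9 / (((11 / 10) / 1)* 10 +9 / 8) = 72 / 97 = 0.74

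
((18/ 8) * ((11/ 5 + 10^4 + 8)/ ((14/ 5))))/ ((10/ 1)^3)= 450459/ 56000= 8.04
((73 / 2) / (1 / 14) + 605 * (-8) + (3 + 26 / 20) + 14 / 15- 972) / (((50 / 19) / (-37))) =111687719 / 1500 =74458.48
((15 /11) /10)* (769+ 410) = 3537 /22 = 160.77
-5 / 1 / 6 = -5 / 6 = -0.83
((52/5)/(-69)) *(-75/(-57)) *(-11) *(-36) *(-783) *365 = 9808484400/437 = 22445044.39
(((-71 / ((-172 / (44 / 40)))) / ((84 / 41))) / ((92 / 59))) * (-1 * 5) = -0.71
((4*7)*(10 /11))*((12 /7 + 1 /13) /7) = 6520 /1001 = 6.51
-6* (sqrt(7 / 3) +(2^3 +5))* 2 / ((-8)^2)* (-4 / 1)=sqrt(21) / 4 +39 / 4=10.90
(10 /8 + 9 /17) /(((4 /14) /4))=847 /34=24.91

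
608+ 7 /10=6087 /10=608.70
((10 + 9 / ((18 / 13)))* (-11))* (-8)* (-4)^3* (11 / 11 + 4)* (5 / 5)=-464640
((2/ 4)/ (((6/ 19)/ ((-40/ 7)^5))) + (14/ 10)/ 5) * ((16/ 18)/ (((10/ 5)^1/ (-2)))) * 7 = 97277176424/ 1620675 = 60022.63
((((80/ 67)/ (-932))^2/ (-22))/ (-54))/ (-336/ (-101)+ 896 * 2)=2525/ 3281125007428884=0.00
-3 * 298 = -894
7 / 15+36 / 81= 41 / 45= 0.91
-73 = -73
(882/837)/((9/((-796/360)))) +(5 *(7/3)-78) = -66.59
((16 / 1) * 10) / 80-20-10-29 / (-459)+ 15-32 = -20626 / 459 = -44.94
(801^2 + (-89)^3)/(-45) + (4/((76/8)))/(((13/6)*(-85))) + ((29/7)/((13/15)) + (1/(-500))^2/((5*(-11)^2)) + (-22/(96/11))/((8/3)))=451970083791413171/320089770000000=1412.01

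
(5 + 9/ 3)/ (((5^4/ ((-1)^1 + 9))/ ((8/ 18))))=256/ 5625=0.05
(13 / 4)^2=169 / 16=10.56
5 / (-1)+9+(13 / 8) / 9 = 301 / 72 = 4.18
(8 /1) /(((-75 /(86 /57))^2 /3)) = 0.01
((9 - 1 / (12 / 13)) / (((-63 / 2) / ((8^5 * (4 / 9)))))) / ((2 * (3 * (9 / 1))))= -3112960 / 45927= -67.78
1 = 1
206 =206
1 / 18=0.06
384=384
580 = 580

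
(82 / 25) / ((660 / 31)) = 1271 / 8250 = 0.15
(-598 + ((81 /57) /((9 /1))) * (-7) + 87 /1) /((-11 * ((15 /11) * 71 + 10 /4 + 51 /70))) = 170275 /365921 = 0.47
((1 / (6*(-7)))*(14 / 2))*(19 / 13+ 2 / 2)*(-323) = 5168 / 39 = 132.51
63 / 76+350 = 26663 / 76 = 350.83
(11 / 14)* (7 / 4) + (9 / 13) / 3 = 167 / 104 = 1.61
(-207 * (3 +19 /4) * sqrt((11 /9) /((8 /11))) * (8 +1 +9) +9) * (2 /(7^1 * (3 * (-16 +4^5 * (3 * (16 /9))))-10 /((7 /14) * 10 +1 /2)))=-0.65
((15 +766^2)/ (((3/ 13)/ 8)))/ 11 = 61024184/ 33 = 1849217.70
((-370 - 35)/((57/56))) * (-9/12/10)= 567/19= 29.84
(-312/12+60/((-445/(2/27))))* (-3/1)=20834/267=78.03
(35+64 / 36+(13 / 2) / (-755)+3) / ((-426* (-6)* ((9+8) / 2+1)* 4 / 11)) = 5945093 / 1319969520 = 0.00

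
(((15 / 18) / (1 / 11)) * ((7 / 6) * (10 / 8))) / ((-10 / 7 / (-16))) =2695 / 18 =149.72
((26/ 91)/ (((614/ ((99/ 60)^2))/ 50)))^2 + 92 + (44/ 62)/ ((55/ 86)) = 4265775935003/ 45812553920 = 93.11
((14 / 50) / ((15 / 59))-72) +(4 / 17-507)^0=-26212 / 375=-69.90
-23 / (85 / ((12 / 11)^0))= -23 / 85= -0.27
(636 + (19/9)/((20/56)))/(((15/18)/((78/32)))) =187759/100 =1877.59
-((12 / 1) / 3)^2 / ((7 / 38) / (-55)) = 33440 / 7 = 4777.14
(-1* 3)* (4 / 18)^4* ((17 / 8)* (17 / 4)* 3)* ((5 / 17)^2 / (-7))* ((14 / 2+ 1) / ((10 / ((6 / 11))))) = 20 / 18711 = 0.00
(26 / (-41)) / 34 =-13 / 697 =-0.02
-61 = -61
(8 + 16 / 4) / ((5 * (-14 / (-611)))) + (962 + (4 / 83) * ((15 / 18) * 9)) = 3099938 / 2905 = 1067.10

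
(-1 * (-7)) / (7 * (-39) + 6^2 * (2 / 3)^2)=-7 / 257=-0.03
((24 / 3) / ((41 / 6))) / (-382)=-24 / 7831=-0.00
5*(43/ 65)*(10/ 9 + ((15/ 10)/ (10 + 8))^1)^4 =147008443/ 21835008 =6.73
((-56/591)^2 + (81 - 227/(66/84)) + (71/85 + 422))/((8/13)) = 228127395587/653155470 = 349.27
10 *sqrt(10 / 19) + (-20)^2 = 10 *sqrt(190) / 19 + 400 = 407.25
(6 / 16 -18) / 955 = -141 / 7640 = -0.02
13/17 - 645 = -10952/17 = -644.24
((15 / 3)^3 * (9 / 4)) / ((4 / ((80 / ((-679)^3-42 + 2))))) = -5625 / 313046879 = -0.00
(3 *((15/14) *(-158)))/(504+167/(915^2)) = -2976334875/2953730969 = -1.01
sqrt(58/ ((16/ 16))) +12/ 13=12/ 13 +sqrt(58)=8.54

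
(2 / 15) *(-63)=-42 / 5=-8.40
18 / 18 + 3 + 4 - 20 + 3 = -9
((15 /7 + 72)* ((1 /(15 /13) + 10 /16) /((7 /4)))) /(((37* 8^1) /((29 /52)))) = 898043 /7542080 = 0.12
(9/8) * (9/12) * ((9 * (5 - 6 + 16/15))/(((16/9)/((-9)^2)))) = 59049/2560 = 23.07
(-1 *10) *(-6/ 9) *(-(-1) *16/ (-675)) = -0.16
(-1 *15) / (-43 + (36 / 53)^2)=42135 / 119491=0.35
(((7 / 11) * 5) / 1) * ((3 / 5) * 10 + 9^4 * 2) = 459480 / 11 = 41770.91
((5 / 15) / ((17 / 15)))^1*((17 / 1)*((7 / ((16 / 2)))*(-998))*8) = -34930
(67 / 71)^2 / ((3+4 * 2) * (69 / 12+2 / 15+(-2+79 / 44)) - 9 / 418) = 28146030 / 1973707771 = 0.01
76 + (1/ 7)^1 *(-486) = 46/ 7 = 6.57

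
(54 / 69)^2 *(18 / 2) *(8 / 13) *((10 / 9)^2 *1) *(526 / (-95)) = -3029760 / 130663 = -23.19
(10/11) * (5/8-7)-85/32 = -2975/352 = -8.45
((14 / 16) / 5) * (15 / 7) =3 / 8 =0.38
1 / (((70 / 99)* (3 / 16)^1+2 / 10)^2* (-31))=-1742400 / 5974351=-0.29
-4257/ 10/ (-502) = 0.85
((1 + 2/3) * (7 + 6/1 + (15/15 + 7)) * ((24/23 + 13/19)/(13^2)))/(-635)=-5285/9379331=-0.00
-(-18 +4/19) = 338/19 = 17.79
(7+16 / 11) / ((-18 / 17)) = -527 / 66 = -7.98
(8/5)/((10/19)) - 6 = -74/25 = -2.96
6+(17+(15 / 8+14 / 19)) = 3893 / 152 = 25.61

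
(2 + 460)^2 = 213444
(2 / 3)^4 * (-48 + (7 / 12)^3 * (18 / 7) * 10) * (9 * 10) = -20590 / 27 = -762.59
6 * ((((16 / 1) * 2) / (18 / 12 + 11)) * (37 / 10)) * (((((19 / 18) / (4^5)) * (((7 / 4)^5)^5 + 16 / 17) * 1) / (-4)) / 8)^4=16081707865005928377035403768054721069206839043958717532299747133171617116688792853896629347077 / 130559459650063460432622975225293407149474992254996034913383747797986318758870777856000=123175355.57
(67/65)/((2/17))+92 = 13099/130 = 100.76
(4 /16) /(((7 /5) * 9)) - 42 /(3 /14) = -49387 /252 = -195.98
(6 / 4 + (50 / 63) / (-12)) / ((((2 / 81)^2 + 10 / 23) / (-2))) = -1514619 / 229957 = -6.59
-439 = -439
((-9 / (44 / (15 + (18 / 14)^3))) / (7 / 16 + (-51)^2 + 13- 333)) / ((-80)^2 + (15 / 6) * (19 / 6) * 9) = -76896 / 324093893165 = -0.00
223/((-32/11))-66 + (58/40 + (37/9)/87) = -17684399/125280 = -141.16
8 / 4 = 2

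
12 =12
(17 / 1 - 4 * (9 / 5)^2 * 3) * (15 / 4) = -1641 / 20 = -82.05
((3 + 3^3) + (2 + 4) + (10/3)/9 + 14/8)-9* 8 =-3659/108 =-33.88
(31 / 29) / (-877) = -31 / 25433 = -0.00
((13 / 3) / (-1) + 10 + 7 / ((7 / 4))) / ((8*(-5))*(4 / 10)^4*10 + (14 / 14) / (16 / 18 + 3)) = -5075 / 5241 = -0.97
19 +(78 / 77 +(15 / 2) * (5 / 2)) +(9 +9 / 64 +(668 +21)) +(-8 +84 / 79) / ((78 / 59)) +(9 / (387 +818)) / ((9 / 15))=2677282085117 / 3659143488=731.67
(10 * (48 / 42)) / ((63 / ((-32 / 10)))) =-256 / 441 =-0.58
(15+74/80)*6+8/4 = 1951/20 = 97.55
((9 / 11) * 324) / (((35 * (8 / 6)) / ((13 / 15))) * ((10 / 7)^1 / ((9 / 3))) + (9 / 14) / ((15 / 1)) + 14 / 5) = 7960680 / 855371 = 9.31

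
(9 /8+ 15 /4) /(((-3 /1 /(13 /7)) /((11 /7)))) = -1859 /392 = -4.74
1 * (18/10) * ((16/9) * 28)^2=200704/45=4460.09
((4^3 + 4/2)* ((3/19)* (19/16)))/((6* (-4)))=-33/64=-0.52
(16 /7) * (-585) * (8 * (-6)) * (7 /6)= 74880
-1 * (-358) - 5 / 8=2859 / 8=357.38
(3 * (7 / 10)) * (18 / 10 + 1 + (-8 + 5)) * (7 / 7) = -21 / 50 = -0.42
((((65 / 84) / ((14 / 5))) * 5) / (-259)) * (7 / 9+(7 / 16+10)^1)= -2624375 / 43860096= -0.06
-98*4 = -392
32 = 32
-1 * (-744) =744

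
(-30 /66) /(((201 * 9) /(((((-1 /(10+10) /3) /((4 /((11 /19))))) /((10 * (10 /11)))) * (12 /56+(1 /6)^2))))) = 671 /41575161600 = 0.00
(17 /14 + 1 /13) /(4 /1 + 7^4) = 47 /87542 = 0.00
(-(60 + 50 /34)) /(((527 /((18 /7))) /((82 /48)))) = -128535 /250852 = -0.51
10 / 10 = 1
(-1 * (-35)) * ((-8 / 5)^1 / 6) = -28 / 3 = -9.33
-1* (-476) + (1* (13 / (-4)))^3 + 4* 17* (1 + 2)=41323 / 64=645.67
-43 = -43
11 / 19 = 0.58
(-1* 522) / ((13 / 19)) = -9918 / 13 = -762.92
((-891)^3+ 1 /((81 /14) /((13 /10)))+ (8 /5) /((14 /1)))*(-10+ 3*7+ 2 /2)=-8021325987296 /945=-8488175647.93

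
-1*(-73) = 73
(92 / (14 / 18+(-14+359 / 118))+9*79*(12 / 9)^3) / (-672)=-6795913 / 2724372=-2.49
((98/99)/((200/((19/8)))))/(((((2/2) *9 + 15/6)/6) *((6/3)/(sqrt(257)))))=931 *sqrt(257)/303600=0.05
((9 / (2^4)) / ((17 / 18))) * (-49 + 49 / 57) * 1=-9261 / 323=-28.67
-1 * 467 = -467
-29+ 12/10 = -27.80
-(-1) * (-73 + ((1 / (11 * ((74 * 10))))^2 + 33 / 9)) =-13781996797 / 198778800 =-69.33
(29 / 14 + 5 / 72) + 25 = 13679 / 504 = 27.14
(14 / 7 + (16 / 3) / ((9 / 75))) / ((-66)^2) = 19 / 1782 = 0.01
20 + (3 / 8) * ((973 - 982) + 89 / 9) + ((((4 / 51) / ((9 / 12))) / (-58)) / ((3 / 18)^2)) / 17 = 511145 / 25143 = 20.33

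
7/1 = 7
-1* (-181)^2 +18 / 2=-32752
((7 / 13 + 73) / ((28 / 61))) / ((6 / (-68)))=-495686 / 273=-1815.70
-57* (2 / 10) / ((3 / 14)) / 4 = -133 / 10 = -13.30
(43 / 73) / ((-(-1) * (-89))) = -43 / 6497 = -0.01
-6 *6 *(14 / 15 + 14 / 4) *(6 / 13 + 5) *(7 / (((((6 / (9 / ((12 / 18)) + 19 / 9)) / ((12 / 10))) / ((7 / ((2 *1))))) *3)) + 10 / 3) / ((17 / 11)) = -1617198737 / 99450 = -16261.43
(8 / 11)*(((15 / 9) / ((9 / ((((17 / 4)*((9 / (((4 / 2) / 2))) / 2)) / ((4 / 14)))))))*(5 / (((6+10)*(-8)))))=-2975 / 8448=-0.35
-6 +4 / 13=-74 / 13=-5.69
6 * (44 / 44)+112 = 118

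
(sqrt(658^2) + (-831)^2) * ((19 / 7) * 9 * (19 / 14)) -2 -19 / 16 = 17966161749 / 784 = 22916022.64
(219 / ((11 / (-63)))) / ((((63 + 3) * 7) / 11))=-657 / 22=-29.86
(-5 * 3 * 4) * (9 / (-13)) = 540 / 13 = 41.54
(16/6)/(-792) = -1/297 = -0.00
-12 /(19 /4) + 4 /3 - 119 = -6851 /57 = -120.19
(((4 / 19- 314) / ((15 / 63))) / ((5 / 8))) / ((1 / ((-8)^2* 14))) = -1889364.08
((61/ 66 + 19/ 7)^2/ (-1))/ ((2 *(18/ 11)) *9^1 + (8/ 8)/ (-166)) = -234538163/ 521705646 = -0.45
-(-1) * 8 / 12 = 0.67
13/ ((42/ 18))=39/ 7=5.57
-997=-997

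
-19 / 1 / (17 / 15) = -285 / 17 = -16.76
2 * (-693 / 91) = -198 / 13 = -15.23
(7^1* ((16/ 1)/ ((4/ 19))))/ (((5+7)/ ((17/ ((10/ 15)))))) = 2261/ 2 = 1130.50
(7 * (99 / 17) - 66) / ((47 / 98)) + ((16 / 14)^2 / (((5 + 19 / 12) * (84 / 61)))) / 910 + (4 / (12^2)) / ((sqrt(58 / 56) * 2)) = -518339934022 / 9850978865 + sqrt(203) / 1044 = -52.60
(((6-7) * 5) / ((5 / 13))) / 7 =-13 / 7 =-1.86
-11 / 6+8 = 37 / 6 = 6.17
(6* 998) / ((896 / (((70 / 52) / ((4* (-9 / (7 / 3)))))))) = -17465 / 29952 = -0.58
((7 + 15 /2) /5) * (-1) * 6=-87 /5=-17.40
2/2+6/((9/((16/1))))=35/3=11.67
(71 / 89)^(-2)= 1.57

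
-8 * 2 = -16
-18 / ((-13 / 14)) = 19.38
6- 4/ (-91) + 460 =42410/ 91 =466.04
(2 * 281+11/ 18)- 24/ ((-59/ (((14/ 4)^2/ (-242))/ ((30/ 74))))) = 361450631/ 642510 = 562.56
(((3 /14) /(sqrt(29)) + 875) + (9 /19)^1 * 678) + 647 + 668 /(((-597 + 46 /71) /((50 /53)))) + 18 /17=3 * sqrt(29) /406 + 1335987930586 /724835579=1843.20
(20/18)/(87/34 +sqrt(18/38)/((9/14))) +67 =72099461/1067723 - 161840 * sqrt(19)/3203169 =67.31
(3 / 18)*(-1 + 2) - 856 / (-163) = 5299 / 978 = 5.42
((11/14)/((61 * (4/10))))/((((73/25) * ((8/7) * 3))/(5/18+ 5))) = 130625/7694784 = 0.02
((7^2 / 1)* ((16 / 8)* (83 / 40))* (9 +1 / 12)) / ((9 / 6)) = 443303 / 360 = 1231.40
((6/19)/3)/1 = 2/19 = 0.11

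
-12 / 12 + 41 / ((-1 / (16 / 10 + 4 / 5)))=-497 / 5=-99.40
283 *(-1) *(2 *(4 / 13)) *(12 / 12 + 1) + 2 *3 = -4450 / 13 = -342.31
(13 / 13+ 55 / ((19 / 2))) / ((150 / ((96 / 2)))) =1032 / 475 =2.17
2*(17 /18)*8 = 136 /9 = 15.11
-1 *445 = -445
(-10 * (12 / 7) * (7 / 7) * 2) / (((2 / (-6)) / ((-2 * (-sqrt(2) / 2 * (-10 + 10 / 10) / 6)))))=-1080 * sqrt(2) / 7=-218.19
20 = 20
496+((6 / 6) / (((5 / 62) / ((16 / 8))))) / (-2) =2418 / 5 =483.60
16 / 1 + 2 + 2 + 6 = 26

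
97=97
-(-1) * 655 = 655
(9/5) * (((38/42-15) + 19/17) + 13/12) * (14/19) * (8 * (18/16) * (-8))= 366876/323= 1135.84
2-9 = -7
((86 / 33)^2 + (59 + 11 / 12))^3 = 24535880174192941 / 82653950016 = 296850.67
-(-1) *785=785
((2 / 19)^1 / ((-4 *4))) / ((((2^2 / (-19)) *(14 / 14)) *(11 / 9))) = 9 / 352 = 0.03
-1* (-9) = 9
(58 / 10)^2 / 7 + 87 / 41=49706 / 7175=6.93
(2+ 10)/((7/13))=156/7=22.29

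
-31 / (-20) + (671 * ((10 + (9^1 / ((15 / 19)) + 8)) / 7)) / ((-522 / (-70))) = 660277 / 1740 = 379.47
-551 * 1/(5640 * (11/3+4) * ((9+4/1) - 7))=-551/259440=-0.00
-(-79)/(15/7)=553/15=36.87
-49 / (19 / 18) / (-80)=441 / 760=0.58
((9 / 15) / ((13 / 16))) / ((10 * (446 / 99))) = 1188 / 72475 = 0.02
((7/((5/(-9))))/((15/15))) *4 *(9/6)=-75.60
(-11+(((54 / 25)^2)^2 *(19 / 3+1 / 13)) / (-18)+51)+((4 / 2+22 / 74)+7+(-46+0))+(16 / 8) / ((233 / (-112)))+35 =10361096337 / 350228125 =29.58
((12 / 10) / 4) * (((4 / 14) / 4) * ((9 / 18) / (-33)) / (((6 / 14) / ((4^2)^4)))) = -8192 / 165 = -49.65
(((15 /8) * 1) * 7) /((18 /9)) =105 /16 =6.56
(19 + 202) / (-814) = -221 / 814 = -0.27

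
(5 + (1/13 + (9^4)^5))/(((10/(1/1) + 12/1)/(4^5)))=80921421295482918133248/143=565884065003377049882.85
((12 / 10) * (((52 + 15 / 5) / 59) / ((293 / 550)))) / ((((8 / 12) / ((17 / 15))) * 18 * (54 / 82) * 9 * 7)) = 421685 / 88215561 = 0.00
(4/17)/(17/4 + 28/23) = 368/8551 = 0.04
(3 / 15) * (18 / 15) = 6 / 25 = 0.24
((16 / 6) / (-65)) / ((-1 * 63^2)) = 8 / 773955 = 0.00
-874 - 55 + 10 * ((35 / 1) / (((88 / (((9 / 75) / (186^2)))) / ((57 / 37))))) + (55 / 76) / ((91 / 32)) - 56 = -10655081504043 / 10820137328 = -984.75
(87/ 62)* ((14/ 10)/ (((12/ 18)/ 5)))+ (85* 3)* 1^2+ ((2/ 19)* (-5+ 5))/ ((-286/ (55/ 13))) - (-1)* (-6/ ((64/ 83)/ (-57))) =707559/ 992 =713.27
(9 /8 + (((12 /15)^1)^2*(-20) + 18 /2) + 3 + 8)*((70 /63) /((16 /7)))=259 /64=4.05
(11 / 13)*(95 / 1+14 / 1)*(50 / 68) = 29975 / 442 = 67.82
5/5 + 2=3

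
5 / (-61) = -5 / 61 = -0.08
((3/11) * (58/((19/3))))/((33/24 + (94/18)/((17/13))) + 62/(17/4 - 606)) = 1537899696/3242184605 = 0.47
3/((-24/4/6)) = -3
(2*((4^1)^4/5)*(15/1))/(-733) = -1536/733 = -2.10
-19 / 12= -1.58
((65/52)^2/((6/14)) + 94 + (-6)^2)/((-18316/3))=-6415/293056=-0.02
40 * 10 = 400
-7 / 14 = -1 / 2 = -0.50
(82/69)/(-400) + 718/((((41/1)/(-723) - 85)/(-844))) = 755777757433/106080600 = 7124.56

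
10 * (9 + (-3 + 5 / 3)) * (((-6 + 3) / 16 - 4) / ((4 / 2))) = -7705 / 48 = -160.52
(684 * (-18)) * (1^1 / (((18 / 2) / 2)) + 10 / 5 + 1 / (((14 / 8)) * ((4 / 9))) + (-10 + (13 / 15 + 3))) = 1131336 / 35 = 32323.89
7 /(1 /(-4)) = -28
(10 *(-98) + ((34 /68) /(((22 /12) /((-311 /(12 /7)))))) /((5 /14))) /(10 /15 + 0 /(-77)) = -369117 /220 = -1677.80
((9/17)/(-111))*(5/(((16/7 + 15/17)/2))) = -210/13949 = -0.02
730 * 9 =6570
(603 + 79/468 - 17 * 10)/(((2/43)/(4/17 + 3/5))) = 618913319/79560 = 7779.20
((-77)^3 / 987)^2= 4253517961 / 19881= 213948.89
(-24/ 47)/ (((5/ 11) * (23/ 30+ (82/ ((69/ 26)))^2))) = -2513808/ 2138064827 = -0.00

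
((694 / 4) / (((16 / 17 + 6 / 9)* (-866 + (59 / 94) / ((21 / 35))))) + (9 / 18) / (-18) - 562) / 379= -1.48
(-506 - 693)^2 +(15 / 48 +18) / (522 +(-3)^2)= 12213858389 / 8496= 1437601.03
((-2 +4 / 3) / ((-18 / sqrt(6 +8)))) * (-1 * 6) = -2 * sqrt(14) / 9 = -0.83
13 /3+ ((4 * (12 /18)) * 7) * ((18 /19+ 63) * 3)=204367 /57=3585.39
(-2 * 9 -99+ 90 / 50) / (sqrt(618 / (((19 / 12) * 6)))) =-14.28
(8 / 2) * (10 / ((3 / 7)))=93.33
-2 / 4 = -1 / 2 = -0.50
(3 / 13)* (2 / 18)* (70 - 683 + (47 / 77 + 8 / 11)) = -47098 / 3003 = -15.68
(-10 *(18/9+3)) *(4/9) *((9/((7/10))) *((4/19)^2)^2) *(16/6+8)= -16384000/2736741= -5.99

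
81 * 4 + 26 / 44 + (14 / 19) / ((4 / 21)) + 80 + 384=165624 / 209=792.46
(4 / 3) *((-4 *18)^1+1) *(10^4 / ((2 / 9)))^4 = -388192500000000000000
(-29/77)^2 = 841/5929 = 0.14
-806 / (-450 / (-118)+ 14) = -47554 / 1051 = -45.25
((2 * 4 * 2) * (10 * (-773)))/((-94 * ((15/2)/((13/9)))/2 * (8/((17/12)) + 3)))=10933312/186543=58.61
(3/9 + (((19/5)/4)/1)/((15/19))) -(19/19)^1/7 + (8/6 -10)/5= -713/2100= -0.34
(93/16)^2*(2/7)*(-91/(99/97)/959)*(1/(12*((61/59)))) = -71497439/988399104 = -0.07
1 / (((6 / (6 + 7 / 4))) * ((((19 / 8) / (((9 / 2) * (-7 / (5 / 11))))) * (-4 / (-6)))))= -21483 / 380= -56.53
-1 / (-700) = 1 / 700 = 0.00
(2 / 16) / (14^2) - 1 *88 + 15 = -114463 / 1568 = -73.00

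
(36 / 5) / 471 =12 / 785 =0.02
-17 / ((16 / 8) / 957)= -16269 / 2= -8134.50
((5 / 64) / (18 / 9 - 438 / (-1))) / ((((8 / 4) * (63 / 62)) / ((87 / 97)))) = 899 / 11472384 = 0.00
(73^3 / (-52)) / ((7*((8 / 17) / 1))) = -6613289 / 2912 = -2271.05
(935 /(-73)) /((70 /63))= -1683 /146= -11.53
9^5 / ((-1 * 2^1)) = -59049 / 2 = -29524.50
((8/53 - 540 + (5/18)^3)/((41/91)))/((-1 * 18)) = 15184128869/228112848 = 66.56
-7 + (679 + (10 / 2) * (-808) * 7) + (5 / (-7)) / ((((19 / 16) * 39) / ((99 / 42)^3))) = -16372961366 / 593047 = -27608.20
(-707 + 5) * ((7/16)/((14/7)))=-2457/16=-153.56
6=6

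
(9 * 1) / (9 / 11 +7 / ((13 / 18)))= 143 / 167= 0.86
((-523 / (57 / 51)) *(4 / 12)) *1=-8891 / 57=-155.98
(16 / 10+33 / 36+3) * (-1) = -331 / 60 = -5.52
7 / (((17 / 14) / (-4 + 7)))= 294 / 17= 17.29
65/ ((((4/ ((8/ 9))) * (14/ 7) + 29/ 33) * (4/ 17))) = 36465/ 1304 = 27.96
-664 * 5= -3320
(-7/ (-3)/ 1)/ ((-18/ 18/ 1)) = -7/ 3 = -2.33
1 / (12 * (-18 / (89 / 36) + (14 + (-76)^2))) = 89 / 6175944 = 0.00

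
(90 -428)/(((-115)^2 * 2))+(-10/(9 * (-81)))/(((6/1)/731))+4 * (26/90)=81389992/28923075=2.81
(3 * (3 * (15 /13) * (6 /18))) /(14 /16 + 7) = 40 /91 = 0.44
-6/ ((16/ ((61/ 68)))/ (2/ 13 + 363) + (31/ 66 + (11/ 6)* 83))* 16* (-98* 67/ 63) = 95084414656/ 1451027049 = 65.53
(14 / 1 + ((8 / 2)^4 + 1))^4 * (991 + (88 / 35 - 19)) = 5256121229884.23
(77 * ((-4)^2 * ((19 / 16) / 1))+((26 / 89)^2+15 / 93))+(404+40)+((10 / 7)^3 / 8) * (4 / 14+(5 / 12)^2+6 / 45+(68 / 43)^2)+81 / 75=7493461450270732637 / 3924400109036400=1909.45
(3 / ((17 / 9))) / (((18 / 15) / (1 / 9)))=5 / 34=0.15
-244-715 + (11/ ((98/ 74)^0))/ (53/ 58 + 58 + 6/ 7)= -23267587/ 24267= -958.82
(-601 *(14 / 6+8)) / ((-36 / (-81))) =-55893 / 4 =-13973.25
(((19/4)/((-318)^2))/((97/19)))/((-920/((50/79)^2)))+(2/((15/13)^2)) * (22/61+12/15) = 149752965630962771/85889055678444000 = 1.74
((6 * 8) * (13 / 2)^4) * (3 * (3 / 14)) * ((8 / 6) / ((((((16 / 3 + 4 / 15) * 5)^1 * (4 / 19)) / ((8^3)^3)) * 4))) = 20484691329024 / 49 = 418054925082.12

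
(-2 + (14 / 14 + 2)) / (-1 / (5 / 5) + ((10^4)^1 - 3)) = 1 / 9996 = 0.00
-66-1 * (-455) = 389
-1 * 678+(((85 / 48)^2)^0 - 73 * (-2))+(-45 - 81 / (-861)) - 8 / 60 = -2479849 / 4305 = -576.04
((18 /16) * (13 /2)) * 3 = 351 /16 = 21.94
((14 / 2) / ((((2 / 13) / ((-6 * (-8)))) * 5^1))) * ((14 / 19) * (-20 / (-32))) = 3822 / 19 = 201.16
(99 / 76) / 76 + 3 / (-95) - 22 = -22.01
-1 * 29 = -29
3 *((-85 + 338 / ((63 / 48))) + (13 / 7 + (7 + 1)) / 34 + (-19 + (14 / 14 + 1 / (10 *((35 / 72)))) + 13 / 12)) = 5572869 / 11900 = 468.31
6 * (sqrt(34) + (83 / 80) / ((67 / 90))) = 2241 / 268 + 6 * sqrt(34) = 43.35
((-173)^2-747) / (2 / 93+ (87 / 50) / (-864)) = 13026844800 / 8701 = 1497166.39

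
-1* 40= -40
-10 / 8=-5 / 4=-1.25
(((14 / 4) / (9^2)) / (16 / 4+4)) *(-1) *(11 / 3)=-77 / 3888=-0.02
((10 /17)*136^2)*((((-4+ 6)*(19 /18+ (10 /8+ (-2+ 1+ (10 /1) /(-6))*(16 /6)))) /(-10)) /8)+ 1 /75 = 294103 /225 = 1307.12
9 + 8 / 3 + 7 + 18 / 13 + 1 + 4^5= 40757 / 39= 1045.05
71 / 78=0.91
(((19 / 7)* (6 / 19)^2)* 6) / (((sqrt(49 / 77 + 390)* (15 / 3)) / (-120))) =-5184* sqrt(47267) / 571501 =-1.97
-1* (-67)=67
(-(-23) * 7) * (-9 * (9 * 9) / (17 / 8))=-55232.47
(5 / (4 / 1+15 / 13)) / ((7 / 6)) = 390 / 469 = 0.83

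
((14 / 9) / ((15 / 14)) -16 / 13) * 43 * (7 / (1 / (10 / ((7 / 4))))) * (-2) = -266944 / 351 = -760.52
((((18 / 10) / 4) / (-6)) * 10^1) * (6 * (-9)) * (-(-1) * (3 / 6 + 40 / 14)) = 3807 / 28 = 135.96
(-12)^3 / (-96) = 18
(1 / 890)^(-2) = 792100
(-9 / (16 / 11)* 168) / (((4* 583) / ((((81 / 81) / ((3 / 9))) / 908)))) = -567 / 384992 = -0.00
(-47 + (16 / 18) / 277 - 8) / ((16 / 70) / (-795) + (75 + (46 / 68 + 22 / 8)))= -86473384900 / 123312240411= -0.70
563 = 563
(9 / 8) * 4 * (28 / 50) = 63 / 25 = 2.52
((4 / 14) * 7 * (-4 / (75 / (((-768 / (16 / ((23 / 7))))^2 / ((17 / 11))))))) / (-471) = 11917312 / 3269525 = 3.64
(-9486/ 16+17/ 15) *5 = -71009/ 24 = -2958.71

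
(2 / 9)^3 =8 / 729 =0.01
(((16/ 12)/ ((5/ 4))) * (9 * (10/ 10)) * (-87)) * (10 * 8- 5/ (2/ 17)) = -31320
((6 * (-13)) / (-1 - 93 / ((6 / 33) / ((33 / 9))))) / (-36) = -13 / 11259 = -0.00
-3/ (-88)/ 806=3/ 70928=0.00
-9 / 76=-0.12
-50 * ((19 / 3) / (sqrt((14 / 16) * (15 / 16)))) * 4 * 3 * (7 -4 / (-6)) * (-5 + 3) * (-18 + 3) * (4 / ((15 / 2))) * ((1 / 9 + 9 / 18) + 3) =-72716800 * sqrt(210) / 567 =-1858494.79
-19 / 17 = -1.12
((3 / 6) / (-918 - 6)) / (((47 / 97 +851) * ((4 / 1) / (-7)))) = 97 / 87219264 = 0.00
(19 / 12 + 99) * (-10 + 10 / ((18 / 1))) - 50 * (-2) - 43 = -96439 / 108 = -892.95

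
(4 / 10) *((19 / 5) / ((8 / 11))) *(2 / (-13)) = -209 / 650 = -0.32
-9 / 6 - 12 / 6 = -7 / 2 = -3.50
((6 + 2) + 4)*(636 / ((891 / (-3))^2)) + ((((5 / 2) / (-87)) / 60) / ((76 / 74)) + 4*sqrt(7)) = 7435675 / 86405616 + 4*sqrt(7) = 10.67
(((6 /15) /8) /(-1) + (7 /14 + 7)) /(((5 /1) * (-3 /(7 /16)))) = -1043 /4800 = -0.22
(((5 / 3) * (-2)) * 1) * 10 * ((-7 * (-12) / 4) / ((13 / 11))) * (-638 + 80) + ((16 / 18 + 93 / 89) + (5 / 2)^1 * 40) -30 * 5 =3441076087 / 10413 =330459.63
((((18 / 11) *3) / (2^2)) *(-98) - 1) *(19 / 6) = -12673 / 33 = -384.03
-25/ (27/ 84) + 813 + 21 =6806/ 9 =756.22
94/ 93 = 1.01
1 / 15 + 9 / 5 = 28 / 15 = 1.87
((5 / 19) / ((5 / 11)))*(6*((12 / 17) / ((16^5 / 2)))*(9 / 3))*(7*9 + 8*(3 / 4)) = 20493 / 21168128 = 0.00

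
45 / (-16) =-45 / 16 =-2.81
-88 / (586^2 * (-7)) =22 / 600943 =0.00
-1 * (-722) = 722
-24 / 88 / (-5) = 3 / 55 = 0.05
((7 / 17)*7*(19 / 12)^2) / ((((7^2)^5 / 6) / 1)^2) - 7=-775124872605373363 / 110732124657910532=-7.00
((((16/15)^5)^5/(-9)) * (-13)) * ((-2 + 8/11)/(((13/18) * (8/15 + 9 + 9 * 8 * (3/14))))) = -248459517644732962693353828253696/485344288723689973354339599609375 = -0.51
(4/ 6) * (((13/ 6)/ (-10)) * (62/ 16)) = -403/ 720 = -0.56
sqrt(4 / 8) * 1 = sqrt(2) / 2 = 0.71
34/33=1.03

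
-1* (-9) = 9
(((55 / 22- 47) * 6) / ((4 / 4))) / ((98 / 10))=-1335 / 49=-27.24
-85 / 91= -0.93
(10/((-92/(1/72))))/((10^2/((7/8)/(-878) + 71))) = -498697/465269760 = -0.00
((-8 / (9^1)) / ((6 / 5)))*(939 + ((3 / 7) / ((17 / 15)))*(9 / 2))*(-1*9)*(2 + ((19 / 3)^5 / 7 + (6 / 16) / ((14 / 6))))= 9142574.65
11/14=0.79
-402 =-402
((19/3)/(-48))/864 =-19/124416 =-0.00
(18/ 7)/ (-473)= -18/ 3311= -0.01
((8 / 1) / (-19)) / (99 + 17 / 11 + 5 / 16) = -1408 / 337269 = -0.00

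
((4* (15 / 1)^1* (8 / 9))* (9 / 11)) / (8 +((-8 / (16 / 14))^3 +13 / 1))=-240 / 1771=-0.14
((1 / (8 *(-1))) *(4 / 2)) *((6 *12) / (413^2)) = -0.00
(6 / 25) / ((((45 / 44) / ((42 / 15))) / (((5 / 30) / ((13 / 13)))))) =0.11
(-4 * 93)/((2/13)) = -2418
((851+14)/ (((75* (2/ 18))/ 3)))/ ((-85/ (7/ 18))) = -1211/ 850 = -1.42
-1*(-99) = 99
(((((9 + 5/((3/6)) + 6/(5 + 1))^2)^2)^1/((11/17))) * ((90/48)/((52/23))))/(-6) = -4887500/143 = -34178.32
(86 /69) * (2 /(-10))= -86 /345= -0.25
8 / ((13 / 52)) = 32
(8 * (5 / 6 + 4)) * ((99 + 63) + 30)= 7424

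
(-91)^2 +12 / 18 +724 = 27017 / 3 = 9005.67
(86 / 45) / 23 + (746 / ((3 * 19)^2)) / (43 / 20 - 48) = 2972598 / 38069255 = 0.08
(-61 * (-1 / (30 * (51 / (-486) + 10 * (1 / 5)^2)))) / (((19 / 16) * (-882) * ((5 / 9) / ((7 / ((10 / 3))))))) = -19764 / 794675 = -0.02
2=2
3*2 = 6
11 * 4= 44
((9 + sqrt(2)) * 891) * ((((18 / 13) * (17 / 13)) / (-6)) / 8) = -408969 / 1352-45441 * sqrt(2) / 1352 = -350.02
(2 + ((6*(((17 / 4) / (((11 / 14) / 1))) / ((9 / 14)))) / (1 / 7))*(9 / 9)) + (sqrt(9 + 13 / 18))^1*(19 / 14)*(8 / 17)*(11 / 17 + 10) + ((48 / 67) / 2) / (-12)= 34390*sqrt(14) / 6069 + 785710 / 2211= 376.57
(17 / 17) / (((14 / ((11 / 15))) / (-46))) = -253 / 105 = -2.41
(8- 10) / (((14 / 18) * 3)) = -6 / 7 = -0.86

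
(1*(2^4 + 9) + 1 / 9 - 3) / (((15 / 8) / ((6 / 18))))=1592 / 405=3.93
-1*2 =-2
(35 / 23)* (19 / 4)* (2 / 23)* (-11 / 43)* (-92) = 14630 / 989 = 14.79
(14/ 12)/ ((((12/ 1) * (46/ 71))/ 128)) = 3976/ 207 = 19.21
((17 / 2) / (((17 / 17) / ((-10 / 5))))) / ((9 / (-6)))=34 / 3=11.33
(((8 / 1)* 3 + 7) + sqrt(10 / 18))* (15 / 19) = 5* sqrt(5) / 19 + 465 / 19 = 25.06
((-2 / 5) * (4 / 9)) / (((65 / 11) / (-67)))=2.02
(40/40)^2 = 1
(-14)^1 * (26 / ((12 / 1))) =-91 / 3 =-30.33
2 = 2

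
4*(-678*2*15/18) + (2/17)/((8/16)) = -76836/17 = -4519.76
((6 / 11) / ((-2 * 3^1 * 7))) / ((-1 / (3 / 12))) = 1 / 308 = 0.00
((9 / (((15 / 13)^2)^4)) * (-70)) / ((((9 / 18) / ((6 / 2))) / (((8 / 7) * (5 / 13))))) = -2007952544 / 3796875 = -528.84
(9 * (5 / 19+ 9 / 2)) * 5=8145 / 38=214.34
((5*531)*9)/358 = 23895/358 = 66.75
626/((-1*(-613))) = 626/613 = 1.02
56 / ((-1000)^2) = 7 / 125000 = 0.00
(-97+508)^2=168921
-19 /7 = -2.71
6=6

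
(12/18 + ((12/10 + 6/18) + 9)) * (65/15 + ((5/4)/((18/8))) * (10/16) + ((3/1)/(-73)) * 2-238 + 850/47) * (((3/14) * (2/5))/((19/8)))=-425520584/4889175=-87.03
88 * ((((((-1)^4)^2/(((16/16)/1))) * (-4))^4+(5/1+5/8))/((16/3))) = 69069/16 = 4316.81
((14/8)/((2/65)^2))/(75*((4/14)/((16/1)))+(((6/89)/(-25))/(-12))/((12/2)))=1381891875/1001278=1380.13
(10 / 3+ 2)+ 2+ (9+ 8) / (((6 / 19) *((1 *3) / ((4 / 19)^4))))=7.37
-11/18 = -0.61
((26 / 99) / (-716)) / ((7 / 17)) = -0.00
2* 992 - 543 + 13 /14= 20187 /14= 1441.93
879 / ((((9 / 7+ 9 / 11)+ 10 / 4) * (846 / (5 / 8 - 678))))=-122258059 / 799752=-152.87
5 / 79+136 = 10749 / 79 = 136.06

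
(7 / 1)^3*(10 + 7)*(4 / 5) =23324 / 5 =4664.80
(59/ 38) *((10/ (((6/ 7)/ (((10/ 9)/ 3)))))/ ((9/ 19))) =10325/ 729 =14.16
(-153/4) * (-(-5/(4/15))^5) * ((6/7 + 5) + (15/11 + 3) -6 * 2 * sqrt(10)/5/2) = -285740947265625/315392 + 217845703125 * sqrt(10)/2048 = -569615281.34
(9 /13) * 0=0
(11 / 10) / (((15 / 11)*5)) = 121 / 750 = 0.16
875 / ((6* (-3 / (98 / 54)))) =-42875 / 486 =-88.22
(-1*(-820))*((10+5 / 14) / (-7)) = -59450 / 49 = -1213.27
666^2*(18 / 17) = 7984008 / 17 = 469647.53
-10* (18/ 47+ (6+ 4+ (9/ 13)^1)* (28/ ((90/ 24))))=-1470412/ 1833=-802.19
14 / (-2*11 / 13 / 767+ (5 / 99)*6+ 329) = 4606602 / 108354131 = 0.04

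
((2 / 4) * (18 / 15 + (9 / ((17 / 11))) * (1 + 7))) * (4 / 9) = 2708 / 255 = 10.62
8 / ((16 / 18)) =9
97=97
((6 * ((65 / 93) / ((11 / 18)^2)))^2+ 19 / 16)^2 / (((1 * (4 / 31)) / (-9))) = -7388867376690120860049 / 6539228594043904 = -1129929.51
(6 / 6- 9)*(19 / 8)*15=-285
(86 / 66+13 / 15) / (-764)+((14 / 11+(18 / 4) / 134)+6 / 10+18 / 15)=5242393 / 1689204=3.10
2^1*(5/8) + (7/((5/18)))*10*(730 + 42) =778181/4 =194545.25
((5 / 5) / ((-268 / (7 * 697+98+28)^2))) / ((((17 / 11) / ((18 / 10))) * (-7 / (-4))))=-62208.77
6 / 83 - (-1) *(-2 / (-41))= 412 / 3403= 0.12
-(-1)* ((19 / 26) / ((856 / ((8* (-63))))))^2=0.19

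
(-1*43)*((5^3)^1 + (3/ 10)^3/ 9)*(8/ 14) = -5375129/ 1750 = -3071.50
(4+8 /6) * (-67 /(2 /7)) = -3752 /3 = -1250.67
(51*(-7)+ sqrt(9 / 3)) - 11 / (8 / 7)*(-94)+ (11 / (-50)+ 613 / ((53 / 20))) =sqrt(3)+ 4127909 / 5300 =780.58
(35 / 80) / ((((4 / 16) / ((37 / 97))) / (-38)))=-4921 / 194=-25.37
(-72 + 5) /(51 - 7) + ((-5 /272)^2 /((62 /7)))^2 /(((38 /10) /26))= -1.52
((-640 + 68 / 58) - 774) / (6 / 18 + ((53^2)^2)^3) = -30729 / 10684881167583793863449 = -0.00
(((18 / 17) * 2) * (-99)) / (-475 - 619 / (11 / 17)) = 9801 / 66929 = 0.15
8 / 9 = 0.89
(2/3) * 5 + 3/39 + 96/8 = 601/39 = 15.41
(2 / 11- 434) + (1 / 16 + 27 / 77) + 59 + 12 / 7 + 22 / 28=-371.91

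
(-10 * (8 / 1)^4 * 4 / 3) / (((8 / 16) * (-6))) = 163840 / 9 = 18204.44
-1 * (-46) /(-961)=-46 /961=-0.05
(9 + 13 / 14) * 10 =695 / 7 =99.29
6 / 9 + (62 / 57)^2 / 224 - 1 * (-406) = 73991521 / 181944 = 406.67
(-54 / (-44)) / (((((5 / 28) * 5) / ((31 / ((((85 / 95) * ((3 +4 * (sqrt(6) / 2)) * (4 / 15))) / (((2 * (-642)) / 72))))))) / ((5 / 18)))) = 1323483 / 7480 - 441161 * sqrt(6) / 3740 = -112.00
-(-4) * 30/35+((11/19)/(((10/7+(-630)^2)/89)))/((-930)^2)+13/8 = 807544852227923/159796861213500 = 5.05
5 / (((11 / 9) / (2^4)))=65.45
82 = 82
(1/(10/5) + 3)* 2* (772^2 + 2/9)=37547006/9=4171889.56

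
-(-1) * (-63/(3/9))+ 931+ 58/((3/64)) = 5938/3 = 1979.33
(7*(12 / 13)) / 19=84 / 247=0.34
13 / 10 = 1.30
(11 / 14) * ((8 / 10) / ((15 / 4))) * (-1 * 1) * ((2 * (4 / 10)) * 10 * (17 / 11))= -1088 / 525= -2.07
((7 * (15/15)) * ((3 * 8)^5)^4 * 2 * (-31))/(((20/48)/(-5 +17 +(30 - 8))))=-711827442245471373711322562691072/5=-142365488449094274742264500000000.00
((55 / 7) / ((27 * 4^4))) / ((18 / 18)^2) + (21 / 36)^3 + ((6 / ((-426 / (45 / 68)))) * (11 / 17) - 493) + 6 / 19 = -9289867417337 / 18863034624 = -492.49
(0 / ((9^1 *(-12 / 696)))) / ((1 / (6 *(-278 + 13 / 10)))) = 0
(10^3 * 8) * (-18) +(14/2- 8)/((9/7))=-1296007/9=-144000.78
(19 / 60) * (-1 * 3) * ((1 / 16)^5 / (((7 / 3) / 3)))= -171 / 146800640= -0.00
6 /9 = 2 /3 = 0.67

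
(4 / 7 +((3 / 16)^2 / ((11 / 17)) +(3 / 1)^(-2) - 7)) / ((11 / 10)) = -5555645 / 975744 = -5.69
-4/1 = -4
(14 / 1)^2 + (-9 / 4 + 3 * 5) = 208.75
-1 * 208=-208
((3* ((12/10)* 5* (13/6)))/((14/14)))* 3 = 117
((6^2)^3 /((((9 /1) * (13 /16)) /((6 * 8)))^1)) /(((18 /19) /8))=33619968 /13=2586151.38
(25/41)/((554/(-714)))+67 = 751994/11357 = 66.21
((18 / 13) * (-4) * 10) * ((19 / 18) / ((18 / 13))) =-380 / 9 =-42.22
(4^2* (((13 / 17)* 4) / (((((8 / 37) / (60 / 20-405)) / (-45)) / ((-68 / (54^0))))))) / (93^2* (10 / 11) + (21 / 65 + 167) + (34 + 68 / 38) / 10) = -1891312394400 / 54568427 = -34659.46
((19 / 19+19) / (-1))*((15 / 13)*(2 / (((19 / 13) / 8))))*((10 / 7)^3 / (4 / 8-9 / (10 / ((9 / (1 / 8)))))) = 48000000 / 4190431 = 11.45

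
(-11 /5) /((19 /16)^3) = -45056 /34295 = -1.31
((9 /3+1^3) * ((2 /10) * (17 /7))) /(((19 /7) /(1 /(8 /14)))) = 119 /95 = 1.25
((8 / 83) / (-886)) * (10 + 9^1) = -76 / 36769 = -0.00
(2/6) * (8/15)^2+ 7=7.09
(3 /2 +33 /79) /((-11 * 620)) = -0.00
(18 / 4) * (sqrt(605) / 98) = 99 * sqrt(5) / 196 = 1.13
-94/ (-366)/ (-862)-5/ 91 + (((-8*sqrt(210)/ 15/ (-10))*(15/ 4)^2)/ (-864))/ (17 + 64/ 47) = -793007/ 14354886-47*sqrt(210)/ 994176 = -0.06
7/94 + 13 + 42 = 5177/94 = 55.07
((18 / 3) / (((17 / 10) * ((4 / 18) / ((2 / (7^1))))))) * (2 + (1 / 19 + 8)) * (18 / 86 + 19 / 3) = 29016720 / 97223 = 298.46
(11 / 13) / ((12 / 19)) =209 / 156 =1.34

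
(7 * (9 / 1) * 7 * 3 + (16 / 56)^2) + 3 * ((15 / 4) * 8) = 1413.08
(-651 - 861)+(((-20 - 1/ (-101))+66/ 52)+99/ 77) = -28114077/ 18382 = -1529.44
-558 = -558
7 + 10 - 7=10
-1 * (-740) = 740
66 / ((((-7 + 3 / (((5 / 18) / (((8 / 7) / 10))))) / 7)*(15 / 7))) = -37730 / 1009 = -37.39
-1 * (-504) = 504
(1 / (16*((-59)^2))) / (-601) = -1 / 33473296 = -0.00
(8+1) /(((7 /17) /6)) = 918 /7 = 131.14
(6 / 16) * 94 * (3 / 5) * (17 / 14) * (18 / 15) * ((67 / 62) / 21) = 481797 / 303800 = 1.59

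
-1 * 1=-1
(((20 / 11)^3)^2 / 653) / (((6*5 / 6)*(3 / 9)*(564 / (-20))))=-64000000 / 54370978651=-0.00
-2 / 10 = -1 / 5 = -0.20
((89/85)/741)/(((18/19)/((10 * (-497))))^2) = 2088461095/53703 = 38889.10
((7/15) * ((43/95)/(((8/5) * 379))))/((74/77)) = 23177/63944880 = 0.00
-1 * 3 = -3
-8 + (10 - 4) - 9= -11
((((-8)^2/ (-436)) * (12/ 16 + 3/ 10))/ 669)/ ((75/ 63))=-588/ 3038375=-0.00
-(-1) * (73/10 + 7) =143/10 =14.30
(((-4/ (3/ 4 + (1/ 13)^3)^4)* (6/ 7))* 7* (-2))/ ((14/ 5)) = 143143434992523264/ 2648422294980875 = 54.05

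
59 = 59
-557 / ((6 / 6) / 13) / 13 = -557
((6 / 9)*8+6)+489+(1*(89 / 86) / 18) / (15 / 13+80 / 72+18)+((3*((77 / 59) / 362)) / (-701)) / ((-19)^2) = 1654241691632816719 / 3306260449587684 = 500.34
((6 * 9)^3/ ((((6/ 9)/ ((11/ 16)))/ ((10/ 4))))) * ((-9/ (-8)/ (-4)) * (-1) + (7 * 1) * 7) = 5121615015/ 256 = 20006308.65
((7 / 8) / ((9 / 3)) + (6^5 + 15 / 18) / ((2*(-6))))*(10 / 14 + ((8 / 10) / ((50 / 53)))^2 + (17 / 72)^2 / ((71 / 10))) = -16912848503837 / 18115650000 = -933.60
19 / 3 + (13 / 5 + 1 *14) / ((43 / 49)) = 16286 / 645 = 25.25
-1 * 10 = -10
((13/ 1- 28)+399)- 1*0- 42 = 342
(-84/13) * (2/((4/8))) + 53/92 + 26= 873/1196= 0.73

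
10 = 10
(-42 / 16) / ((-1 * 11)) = 21 / 88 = 0.24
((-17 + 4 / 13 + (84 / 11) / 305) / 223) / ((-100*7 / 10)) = 103849 / 97261450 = 0.00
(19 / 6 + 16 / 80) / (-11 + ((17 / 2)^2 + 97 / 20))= 101 / 1983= 0.05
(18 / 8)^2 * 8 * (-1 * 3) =-243 / 2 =-121.50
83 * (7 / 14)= 83 / 2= 41.50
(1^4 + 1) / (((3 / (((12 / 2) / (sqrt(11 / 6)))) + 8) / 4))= 0.92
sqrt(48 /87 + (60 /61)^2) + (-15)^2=4 * sqrt(297134) /1769 + 225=226.23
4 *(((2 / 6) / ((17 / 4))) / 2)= 0.16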